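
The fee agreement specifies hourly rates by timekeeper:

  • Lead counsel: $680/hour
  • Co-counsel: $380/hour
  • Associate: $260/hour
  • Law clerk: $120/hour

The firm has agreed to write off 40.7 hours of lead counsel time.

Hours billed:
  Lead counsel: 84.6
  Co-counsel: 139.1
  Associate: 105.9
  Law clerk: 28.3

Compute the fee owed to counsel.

Lead counsel: 84.6 × $680 = $57,528.00
Co-counsel: 139.1 × $380 = $52,858.00
Associate: 105.9 × $260 = $27,534.00
Law clerk: 28.3 × $120 = $3,396.00
Subtotal: $141,316.00
Write-off: 40.7 × $680 = $27,676.00
Total: $141,316.00 − $27,676.00 = $113,640.00

$113,640.00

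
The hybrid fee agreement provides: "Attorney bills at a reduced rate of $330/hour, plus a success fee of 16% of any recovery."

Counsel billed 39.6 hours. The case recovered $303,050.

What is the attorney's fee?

$61,556.00

Hourly: 39.6 × $330 = $13,068.00
Success fee: 16% of $303,050 = $48,488.00
Total: $13,068.00 + $48,488.00 = $61,556.00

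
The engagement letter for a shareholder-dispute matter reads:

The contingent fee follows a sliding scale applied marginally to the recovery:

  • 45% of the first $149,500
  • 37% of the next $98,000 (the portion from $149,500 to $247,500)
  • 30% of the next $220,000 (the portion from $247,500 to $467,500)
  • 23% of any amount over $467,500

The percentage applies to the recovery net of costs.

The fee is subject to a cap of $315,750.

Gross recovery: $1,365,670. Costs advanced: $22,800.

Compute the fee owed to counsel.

$315,750.00

Fee base (net of costs): $1,365,670 − $22,800 = $1,342,870
First $149,500 at 45% = $67,275.00
Next $98,000 at 37% = $36,260.00
Next $220,000 at 30% = $66,000.00
Remaining $875,370 at 23% = $201,335.10
Fee: $67,275.00 + $36,260.00 + $66,000.00 + $201,335.10 = $370,870.10
$370,870.10 exceeds the $315,750 cap, so the fee is capped at $315,750.00.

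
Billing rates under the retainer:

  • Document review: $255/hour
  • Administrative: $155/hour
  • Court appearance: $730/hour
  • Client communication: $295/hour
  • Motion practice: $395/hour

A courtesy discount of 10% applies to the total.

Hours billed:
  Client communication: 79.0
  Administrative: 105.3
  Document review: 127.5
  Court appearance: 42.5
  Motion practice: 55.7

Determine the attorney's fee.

$112,648.95

Document review: 127.5 × $255 = $32,512.50
Administrative: 105.3 × $155 = $16,321.50
Court appearance: 42.5 × $730 = $31,025.00
Client communication: 79.0 × $295 = $23,305.00
Motion practice: 55.7 × $395 = $22,001.50
Subtotal: $125,165.50
Less 10% discount: −$12,516.55
Total: $125,165.50 − $12,516.55 = $112,648.95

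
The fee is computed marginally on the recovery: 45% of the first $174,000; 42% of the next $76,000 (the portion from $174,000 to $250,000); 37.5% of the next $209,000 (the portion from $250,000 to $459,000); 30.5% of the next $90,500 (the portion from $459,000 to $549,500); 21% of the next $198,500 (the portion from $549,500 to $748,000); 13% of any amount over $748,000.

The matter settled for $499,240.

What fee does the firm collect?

$200,868.20

First $174,000 at 45% = $78,300.00
Next $76,000 at 42% = $31,920.00
Next $209,000 at 37.5% = $78,375.00
Remaining $40,240 at 30.5% = $12,273.20
Fee: $78,300.00 + $31,920.00 + $78,375.00 + $12,273.20 = $200,868.20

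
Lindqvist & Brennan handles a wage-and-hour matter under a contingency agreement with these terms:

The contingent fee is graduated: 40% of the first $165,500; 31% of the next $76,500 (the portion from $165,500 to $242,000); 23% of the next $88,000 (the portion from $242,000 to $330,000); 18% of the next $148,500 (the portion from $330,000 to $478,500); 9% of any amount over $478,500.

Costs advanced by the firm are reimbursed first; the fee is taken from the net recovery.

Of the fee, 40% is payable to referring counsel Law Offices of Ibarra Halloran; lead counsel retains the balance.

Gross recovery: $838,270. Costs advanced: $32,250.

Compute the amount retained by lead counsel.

Fee base (net of costs): $838,270 − $32,250 = $806,020
First $165,500 at 40% = $66,200.00
Next $76,500 at 31% = $23,715.00
Next $88,000 at 23% = $20,240.00
Next $148,500 at 18% = $26,730.00
Remaining $327,520 at 9% = $29,476.80
Fee: $66,200.00 + $23,715.00 + $20,240.00 + $26,730.00 + $29,476.80 = $166,361.80
Referral share: 40% of $166,361.80 = $66,544.72; lead counsel retains $166,361.80 − $66,544.72 = $99,817.08.

$99,817.08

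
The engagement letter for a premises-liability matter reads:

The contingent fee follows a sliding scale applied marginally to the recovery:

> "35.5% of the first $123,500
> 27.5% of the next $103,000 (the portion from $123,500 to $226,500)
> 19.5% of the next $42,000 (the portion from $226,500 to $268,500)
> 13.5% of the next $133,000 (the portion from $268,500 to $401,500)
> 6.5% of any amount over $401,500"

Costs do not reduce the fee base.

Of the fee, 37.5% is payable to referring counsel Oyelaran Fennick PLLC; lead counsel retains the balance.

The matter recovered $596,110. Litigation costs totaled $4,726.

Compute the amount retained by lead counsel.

Fee base is the gross recovery, $596,110; costs are reimbursed separately.
First $123,500 at 35.5% = $43,842.50
Next $103,000 at 27.5% = $28,325.00
Next $42,000 at 19.5% = $8,190.00
Next $133,000 at 13.5% = $17,955.00
Remaining $194,610 at 6.5% = $12,649.65
Fee: $43,842.50 + $28,325.00 + $8,190.00 + $17,955.00 + $12,649.65 = $110,962.15
Referral share: 37.5% of $110,962.15 = $41,610.81; lead counsel retains $110,962.15 − $41,610.81 = $69,351.34.

$69,351.34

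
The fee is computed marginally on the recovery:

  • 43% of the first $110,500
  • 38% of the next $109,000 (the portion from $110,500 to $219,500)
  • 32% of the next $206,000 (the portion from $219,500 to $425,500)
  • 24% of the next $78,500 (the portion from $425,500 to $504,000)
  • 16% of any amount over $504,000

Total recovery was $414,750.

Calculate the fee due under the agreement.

$151,415.00

First $110,500 at 43% = $47,515.00
Next $109,000 at 38% = $41,420.00
Remaining $195,250 at 32% = $62,480.00
Fee: $47,515.00 + $41,420.00 + $62,480.00 = $151,415.00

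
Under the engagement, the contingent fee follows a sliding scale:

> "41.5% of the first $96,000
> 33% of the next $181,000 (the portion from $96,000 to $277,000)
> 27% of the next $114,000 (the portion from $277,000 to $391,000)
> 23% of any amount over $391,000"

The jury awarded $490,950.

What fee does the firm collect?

First $96,000 at 41.5% = $39,840.00
Next $181,000 at 33% = $59,730.00
Next $114,000 at 27% = $30,780.00
Remaining $99,950 at 23% = $22,988.50
Fee: $39,840.00 + $59,730.00 + $30,780.00 + $22,988.50 = $153,338.50

$153,338.50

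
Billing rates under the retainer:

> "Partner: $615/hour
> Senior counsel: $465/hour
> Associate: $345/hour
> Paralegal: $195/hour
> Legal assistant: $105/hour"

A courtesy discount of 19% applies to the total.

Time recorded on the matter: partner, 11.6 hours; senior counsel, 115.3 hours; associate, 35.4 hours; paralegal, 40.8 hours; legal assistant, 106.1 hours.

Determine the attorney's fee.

$74,566.98

Partner: 11.6 × $615 = $7,134.00
Senior counsel: 115.3 × $465 = $53,614.50
Associate: 35.4 × $345 = $12,213.00
Paralegal: 40.8 × $195 = $7,956.00
Legal assistant: 106.1 × $105 = $11,140.50
Subtotal: $92,058.00
Less 19% discount: −$17,491.02
Total: $92,058.00 − $17,491.02 = $74,566.98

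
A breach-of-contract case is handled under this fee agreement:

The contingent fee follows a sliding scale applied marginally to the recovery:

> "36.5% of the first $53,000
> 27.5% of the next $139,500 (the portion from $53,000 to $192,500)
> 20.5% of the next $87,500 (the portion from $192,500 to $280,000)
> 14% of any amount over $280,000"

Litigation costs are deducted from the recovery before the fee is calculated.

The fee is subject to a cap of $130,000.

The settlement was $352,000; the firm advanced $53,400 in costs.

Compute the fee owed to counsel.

Fee base (net of costs): $352,000 − $53,400 = $298,600
First $53,000 at 36.5% = $19,345.00
Next $139,500 at 27.5% = $38,362.50
Next $87,500 at 20.5% = $17,937.50
Remaining $18,600 at 14% = $2,604.00
Fee: $19,345.00 + $38,362.50 + $17,937.50 + $2,604.00 = $78,249.00
$78,249.00 is under the $130,000 cap.

$78,249.00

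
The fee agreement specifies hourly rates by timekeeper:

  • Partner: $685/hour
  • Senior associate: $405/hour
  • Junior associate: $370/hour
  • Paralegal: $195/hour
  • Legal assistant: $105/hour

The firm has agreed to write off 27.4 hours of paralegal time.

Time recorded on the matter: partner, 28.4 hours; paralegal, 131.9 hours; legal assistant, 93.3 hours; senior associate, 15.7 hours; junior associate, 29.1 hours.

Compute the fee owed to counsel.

$66,753.50

Partner: 28.4 × $685 = $19,454.00
Senior associate: 15.7 × $405 = $6,358.50
Junior associate: 29.1 × $370 = $10,767.00
Paralegal: 131.9 × $195 = $25,720.50
Legal assistant: 93.3 × $105 = $9,796.50
Subtotal: $72,096.50
Write-off: 27.4 × $195 = $5,343.00
Total: $72,096.50 − $5,343.00 = $66,753.50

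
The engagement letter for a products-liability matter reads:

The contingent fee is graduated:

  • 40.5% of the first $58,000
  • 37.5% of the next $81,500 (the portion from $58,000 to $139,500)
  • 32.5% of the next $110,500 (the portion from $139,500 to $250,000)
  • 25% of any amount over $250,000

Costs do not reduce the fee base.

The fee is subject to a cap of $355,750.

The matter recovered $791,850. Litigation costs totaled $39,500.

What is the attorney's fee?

Fee base is the gross recovery, $791,850; costs are reimbursed separately.
First $58,000 at 40.5% = $23,490.00
Next $81,500 at 37.5% = $30,562.50
Next $110,500 at 32.5% = $35,912.50
Remaining $541,850 at 25% = $135,462.50
Fee: $23,490.00 + $30,562.50 + $35,912.50 + $135,462.50 = $225,427.50
$225,427.50 is under the $355,750 cap.

$225,427.50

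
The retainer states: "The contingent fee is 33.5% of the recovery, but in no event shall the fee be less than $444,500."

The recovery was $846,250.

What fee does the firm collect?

$444,500.00

33.5% of $846,250 = $283,493.75
That is below the $444,500 minimum, so the minimum applies.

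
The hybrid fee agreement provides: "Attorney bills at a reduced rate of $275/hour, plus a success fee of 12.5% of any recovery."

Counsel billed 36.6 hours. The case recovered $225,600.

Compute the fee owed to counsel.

$38,265.00

Hourly: 36.6 × $275 = $10,065.00
Success fee: 12.5% of $225,600 = $28,200.00
Total: $10,065.00 + $28,200.00 = $38,265.00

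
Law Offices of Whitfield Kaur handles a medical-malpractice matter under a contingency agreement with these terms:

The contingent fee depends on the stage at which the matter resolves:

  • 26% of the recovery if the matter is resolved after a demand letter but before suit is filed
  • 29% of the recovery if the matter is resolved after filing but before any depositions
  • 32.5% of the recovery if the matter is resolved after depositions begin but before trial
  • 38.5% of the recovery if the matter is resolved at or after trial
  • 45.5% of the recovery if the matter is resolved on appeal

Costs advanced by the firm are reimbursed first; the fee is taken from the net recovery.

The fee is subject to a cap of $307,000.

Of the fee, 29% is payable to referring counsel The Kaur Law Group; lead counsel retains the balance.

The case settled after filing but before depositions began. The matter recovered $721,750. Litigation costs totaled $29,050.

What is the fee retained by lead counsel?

Fee base (net of costs): $721,750 − $29,050 = $692,700
The matter settled after filing but before depositions began, so the 29% rate applies.
$692,700 × 29% = $200,883.00
$200,883.00 is under the $307,000 cap.
Referral share: 29% of $200,883.00 = $58,256.07; lead counsel retains $200,883.00 − $58,256.07 = $142,626.93.

$142,626.93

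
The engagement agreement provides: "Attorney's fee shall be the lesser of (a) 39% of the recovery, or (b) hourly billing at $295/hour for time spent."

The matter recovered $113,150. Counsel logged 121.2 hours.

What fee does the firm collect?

$35,754.00

(a) 39% of $113,150 = $44,128.50
(b) 121.2 × $295 = $35,754.00
The lesser is (b): $35,754.00.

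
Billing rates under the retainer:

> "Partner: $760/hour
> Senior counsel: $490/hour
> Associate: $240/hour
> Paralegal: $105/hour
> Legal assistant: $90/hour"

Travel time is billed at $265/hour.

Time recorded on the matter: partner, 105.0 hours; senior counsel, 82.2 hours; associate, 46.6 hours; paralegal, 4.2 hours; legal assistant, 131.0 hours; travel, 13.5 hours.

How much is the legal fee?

$147,070.50

Partner: 105.0 × $760 = $79,800.00
Senior counsel: 82.2 × $490 = $40,278.00
Associate: 46.6 × $240 = $11,184.00
Paralegal: 4.2 × $105 = $441.00
Legal assistant: 131.0 × $90 = $11,790.00
Subtotal: $79,800.00 + $40,278.00 + $11,184.00 + $441.00 + $11,790.00 = $143,493.00
Travel: 13.5 × $265 = $3,577.50
Total: $143,493.00 + $3,577.50 = $147,070.50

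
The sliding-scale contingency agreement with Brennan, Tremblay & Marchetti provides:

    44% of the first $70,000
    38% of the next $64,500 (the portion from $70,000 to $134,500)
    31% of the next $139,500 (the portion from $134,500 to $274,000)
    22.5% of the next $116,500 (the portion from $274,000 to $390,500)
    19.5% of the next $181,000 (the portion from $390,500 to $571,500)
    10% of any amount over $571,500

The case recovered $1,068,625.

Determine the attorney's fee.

$209,775.00

First $70,000 at 44% = $30,800.00
Next $64,500 at 38% = $24,510.00
Next $139,500 at 31% = $43,245.00
Next $116,500 at 22.5% = $26,212.50
Next $181,000 at 19.5% = $35,295.00
Remaining $497,125 at 10% = $49,712.50
Fee: $30,800.00 + $24,510.00 + $43,245.00 + $26,212.50 + $35,295.00 + $49,712.50 = $209,775.00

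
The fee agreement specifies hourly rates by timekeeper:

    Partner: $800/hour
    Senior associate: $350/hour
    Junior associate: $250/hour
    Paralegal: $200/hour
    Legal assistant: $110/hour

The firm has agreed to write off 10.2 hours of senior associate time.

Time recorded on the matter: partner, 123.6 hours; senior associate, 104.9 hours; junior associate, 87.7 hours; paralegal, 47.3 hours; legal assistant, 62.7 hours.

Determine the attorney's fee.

$170,307.00

Partner: 123.6 × $800 = $98,880.00
Senior associate: 104.9 × $350 = $36,715.00
Junior associate: 87.7 × $250 = $21,925.00
Paralegal: 47.3 × $200 = $9,460.00
Legal assistant: 62.7 × $110 = $6,897.00
Subtotal: $173,877.00
Write-off: 10.2 × $350 = $3,570.00
Total: $173,877.00 − $3,570.00 = $170,307.00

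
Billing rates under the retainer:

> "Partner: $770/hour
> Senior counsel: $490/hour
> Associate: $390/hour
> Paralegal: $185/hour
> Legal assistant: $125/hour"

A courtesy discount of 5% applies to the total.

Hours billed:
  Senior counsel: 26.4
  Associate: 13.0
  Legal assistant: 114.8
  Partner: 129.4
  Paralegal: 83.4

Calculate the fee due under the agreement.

$140,051.85

Partner: 129.4 × $770 = $99,638.00
Senior counsel: 26.4 × $490 = $12,936.00
Associate: 13.0 × $390 = $5,070.00
Paralegal: 83.4 × $185 = $15,429.00
Legal assistant: 114.8 × $125 = $14,350.00
Subtotal: $147,423.00
Less 5% discount: −$7,371.15
Total: $147,423.00 − $7,371.15 = $140,051.85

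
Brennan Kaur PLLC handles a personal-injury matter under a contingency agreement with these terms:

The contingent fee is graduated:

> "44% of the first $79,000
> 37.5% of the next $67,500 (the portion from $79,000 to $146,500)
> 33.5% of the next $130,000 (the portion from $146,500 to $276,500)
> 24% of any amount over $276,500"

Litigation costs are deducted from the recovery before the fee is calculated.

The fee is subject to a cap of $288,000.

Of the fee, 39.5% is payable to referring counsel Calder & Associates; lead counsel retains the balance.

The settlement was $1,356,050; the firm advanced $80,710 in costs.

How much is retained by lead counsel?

$174,240.00

Fee base (net of costs): $1,356,050 − $80,710 = $1,275,340
First $79,000 at 44% = $34,760.00
Next $67,500 at 37.5% = $25,312.50
Next $130,000 at 33.5% = $43,550.00
Remaining $998,840 at 24% = $239,721.60
Fee: $34,760.00 + $25,312.50 + $43,550.00 + $239,721.60 = $343,344.10
$343,344.10 exceeds the $288,000 cap, so the fee is capped at $288,000.00.
Referral share: 39.5% of $288,000.00 = $113,760.00; lead counsel retains $288,000.00 − $113,760.00 = $174,240.00.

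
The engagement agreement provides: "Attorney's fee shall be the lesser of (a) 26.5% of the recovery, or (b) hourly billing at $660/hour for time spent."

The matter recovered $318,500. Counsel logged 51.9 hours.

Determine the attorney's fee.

(a) 26.5% of $318,500 = $84,402.50
(b) 51.9 × $660 = $34,254.00
The lesser is (b): $34,254.00.

$34,254.00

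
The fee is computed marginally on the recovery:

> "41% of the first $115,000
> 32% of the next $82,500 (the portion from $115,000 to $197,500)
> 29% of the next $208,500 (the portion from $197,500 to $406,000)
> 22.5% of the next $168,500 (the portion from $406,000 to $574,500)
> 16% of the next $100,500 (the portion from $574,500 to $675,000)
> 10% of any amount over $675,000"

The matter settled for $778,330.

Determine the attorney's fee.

$198,340.50

First $115,000 at 41% = $47,150.00
Next $82,500 at 32% = $26,400.00
Next $208,500 at 29% = $60,465.00
Next $168,500 at 22.5% = $37,912.50
Next $100,500 at 16% = $16,080.00
Remaining $103,330 at 10% = $10,333.00
Fee: $47,150.00 + $26,400.00 + $60,465.00 + $37,912.50 + $16,080.00 + $10,333.00 = $198,340.50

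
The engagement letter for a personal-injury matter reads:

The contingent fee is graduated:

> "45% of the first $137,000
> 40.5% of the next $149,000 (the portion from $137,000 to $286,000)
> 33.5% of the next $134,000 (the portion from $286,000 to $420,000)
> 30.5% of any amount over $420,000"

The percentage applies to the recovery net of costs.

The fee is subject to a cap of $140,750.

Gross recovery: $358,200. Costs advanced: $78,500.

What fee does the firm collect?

$119,443.50

Fee base (net of costs): $358,200 − $78,500 = $279,700
First $137,000 at 45% = $61,650.00
Remaining $142,700 at 40.5% = $57,793.50
Fee: $61,650.00 + $57,793.50 = $119,443.50
$119,443.50 is under the $140,750 cap.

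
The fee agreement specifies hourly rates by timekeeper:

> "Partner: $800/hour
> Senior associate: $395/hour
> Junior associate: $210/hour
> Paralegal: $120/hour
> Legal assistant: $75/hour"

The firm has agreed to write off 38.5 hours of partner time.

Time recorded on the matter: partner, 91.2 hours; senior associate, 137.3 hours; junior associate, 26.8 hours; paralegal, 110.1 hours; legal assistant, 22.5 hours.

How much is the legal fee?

Partner: 91.2 × $800 = $72,960.00
Senior associate: 137.3 × $395 = $54,233.50
Junior associate: 26.8 × $210 = $5,628.00
Paralegal: 110.1 × $120 = $13,212.00
Legal assistant: 22.5 × $75 = $1,687.50
Subtotal: $147,721.00
Write-off: 38.5 × $800 = $30,800.00
Total: $147,721.00 − $30,800.00 = $116,921.00

$116,921.00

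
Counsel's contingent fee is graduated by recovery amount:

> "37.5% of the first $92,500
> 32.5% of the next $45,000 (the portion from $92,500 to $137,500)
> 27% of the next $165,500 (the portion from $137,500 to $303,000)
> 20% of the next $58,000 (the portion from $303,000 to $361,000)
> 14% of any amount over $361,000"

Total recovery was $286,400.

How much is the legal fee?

First $92,500 at 37.5% = $34,687.50
Next $45,000 at 32.5% = $14,625.00
Remaining $148,900 at 27% = $40,203.00
Fee: $34,687.50 + $14,625.00 + $40,203.00 = $89,515.50

$89,515.50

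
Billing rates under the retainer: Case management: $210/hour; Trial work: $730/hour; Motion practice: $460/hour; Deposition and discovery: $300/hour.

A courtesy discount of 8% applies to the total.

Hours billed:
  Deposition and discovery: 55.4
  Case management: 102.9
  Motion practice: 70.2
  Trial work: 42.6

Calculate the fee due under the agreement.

Case management: 102.9 × $210 = $21,609.00
Trial work: 42.6 × $730 = $31,098.00
Motion practice: 70.2 × $460 = $32,292.00
Deposition and discovery: 55.4 × $300 = $16,620.00
Subtotal: $101,619.00
Less 8% discount: −$8,129.52
Total: $101,619.00 − $8,129.52 = $93,489.48

$93,489.48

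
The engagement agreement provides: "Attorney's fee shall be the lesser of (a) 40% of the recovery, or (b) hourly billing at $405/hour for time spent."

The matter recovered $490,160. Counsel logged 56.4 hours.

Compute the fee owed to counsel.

$22,842.00

(a) 40% of $490,160 = $196,064.00
(b) 56.4 × $405 = $22,842.00
The lesser is (b): $22,842.00.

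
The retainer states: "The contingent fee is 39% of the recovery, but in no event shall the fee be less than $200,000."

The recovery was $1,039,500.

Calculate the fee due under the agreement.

$405,405.00

39% of $1,039,500 = $405,405.00
That exceeds the $200,000 minimum.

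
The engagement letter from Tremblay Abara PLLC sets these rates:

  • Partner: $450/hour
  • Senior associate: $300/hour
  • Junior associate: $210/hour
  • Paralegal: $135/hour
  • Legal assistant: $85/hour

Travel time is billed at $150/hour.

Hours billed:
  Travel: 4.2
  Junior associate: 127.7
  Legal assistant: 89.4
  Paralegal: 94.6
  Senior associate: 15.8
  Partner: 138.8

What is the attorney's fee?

$115,017.00

Partner: 138.8 × $450 = $62,460.00
Senior associate: 15.8 × $300 = $4,740.00
Junior associate: 127.7 × $210 = $26,817.00
Paralegal: 94.6 × $135 = $12,771.00
Legal assistant: 89.4 × $85 = $7,599.00
Subtotal: $62,460.00 + $4,740.00 + $26,817.00 + $12,771.00 + $7,599.00 = $114,387.00
Travel: 4.2 × $150 = $630.00
Total: $114,387.00 + $630.00 = $115,017.00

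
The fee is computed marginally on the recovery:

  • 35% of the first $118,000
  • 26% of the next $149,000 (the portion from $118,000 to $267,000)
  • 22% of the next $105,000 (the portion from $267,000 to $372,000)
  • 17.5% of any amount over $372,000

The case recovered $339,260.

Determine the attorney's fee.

First $118,000 at 35% = $41,300.00
Next $149,000 at 26% = $38,740.00
Remaining $72,260 at 22% = $15,897.20
Fee: $41,300.00 + $38,740.00 + $15,897.20 = $95,937.20

$95,937.20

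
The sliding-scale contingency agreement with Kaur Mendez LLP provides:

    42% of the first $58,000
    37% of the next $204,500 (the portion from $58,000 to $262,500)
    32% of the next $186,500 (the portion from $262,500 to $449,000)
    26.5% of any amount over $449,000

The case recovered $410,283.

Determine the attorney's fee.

$147,315.56

First $58,000 at 42% = $24,360.00
Next $204,500 at 37% = $75,665.00
Remaining $147,783 at 32% = $47,290.56
Fee: $24,360.00 + $75,665.00 + $47,290.56 = $147,315.56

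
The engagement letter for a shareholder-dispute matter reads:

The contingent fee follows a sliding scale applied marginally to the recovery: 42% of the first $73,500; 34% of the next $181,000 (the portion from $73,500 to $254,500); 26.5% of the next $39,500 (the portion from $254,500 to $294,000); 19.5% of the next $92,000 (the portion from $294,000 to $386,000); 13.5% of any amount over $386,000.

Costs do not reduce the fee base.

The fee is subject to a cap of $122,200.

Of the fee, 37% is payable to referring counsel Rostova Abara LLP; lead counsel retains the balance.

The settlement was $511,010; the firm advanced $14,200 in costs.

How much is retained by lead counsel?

Fee base is the gross recovery, $511,010; costs are reimbursed separately.
First $73,500 at 42% = $30,870.00
Next $181,000 at 34% = $61,540.00
Next $39,500 at 26.5% = $10,467.50
Next $92,000 at 19.5% = $17,940.00
Remaining $125,010 at 13.5% = $16,876.35
Fee: $30,870.00 + $61,540.00 + $10,467.50 + $17,940.00 + $16,876.35 = $137,693.85
$137,693.85 exceeds the $122,200 cap, so the fee is capped at $122,200.00.
Referral share: 37% of $122,200.00 = $45,214.00; lead counsel retains $122,200.00 − $45,214.00 = $76,986.00.

$76,986.00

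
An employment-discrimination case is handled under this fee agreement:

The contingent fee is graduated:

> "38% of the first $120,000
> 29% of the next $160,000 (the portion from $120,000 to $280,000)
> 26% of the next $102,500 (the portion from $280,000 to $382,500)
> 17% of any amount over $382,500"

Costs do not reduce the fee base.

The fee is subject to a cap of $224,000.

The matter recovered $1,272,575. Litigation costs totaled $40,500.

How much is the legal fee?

$224,000.00

Fee base is the gross recovery, $1,272,575; costs are reimbursed separately.
First $120,000 at 38% = $45,600.00
Next $160,000 at 29% = $46,400.00
Next $102,500 at 26% = $26,650.00
Remaining $890,075 at 17% = $151,312.75
Fee: $45,600.00 + $46,400.00 + $26,650.00 + $151,312.75 = $269,962.75
$269,962.75 exceeds the $224,000 cap, so the fee is capped at $224,000.00.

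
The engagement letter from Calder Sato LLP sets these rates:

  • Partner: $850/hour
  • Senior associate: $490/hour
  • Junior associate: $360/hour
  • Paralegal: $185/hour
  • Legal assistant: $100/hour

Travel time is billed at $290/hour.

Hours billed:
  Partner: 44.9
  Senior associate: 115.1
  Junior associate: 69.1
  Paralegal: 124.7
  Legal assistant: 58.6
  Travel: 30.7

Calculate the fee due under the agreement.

$157,272.50

Partner: 44.9 × $850 = $38,165.00
Senior associate: 115.1 × $490 = $56,399.00
Junior associate: 69.1 × $360 = $24,876.00
Paralegal: 124.7 × $185 = $23,069.50
Legal assistant: 58.6 × $100 = $5,860.00
Subtotal: $38,165.00 + $56,399.00 + $24,876.00 + $23,069.50 + $5,860.00 = $148,369.50
Travel: 30.7 × $290 = $8,903.00
Total: $148,369.50 + $8,903.00 = $157,272.50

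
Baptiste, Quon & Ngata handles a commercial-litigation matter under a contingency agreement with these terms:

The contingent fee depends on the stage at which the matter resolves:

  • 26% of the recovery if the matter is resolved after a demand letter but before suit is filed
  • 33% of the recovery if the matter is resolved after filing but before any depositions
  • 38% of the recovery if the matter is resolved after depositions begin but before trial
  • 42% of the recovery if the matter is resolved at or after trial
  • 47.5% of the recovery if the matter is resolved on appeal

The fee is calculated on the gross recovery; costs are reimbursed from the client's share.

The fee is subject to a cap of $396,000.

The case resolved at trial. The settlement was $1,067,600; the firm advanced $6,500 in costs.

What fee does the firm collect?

$396,000.00

Fee base is the gross recovery, $1,067,600; costs are reimbursed separately.
The matter resolved at trial, so the 42% rate applies.
$1,067,600 × 42% = $448,392.00
$448,392.00 exceeds the $396,000 cap, so the fee is capped at $396,000.00.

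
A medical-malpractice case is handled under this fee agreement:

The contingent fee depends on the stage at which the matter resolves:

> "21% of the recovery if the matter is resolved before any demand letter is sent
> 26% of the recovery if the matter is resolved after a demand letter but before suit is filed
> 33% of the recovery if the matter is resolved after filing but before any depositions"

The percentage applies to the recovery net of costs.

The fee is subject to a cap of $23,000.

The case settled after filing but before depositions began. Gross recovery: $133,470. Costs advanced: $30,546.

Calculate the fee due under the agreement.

Fee base (net of costs): $133,470 − $30,546 = $102,924
The matter settled after filing but before depositions began, so the 33% rate applies.
$102,924 × 33% = $33,964.92
$33,964.92 exceeds the $23,000 cap, so the fee is capped at $23,000.00.

$23,000.00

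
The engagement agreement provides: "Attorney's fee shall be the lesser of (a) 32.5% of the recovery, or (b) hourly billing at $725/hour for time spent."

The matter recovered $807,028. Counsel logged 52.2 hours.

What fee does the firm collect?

$37,845.00

(a) 32.5% of $807,028 = $262,284.10
(b) 52.2 × $725 = $37,845.00
The lesser is (b): $37,845.00.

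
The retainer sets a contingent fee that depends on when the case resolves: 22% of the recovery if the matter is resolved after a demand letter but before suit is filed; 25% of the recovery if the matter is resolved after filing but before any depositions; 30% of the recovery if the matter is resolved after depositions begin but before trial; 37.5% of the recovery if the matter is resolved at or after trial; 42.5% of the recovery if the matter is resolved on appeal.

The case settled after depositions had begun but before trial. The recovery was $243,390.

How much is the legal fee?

The matter settled after depositions had begun but before trial, so the 30% rate applies.
$243,390 × 30% = $73,017.00

$73,017.00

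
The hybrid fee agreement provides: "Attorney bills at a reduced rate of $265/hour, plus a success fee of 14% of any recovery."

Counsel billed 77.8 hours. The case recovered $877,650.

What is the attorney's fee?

$143,488.00

Hourly: 77.8 × $265 = $20,617.00
Success fee: 14% of $877,650 = $122,871.00
Total: $20,617.00 + $122,871.00 = $143,488.00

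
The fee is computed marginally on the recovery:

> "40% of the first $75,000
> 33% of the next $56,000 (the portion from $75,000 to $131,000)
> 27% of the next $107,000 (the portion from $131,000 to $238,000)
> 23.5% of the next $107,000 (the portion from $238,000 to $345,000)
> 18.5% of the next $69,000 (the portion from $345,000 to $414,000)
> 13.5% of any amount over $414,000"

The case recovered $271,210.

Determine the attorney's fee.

First $75,000 at 40% = $30,000.00
Next $56,000 at 33% = $18,480.00
Next $107,000 at 27% = $28,890.00
Remaining $33,210 at 23.5% = $7,804.35
Fee: $30,000.00 + $18,480.00 + $28,890.00 + $7,804.35 = $85,174.35

$85,174.35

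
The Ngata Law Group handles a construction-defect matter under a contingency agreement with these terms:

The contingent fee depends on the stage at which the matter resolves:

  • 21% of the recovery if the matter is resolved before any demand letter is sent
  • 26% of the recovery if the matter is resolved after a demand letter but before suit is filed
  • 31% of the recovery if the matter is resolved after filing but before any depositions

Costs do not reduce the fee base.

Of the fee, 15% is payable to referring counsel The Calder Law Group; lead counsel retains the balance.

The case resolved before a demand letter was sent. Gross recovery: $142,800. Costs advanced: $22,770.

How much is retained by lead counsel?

$25,489.80

Fee base is the gross recovery, $142,800; costs are reimbursed separately.
The matter resolved before a demand letter was sent, so the 21% rate applies.
$142,800 × 21% = $29,988.00
Referral share: 15% of $29,988.00 = $4,498.20; lead counsel retains $29,988.00 − $4,498.20 = $25,489.80.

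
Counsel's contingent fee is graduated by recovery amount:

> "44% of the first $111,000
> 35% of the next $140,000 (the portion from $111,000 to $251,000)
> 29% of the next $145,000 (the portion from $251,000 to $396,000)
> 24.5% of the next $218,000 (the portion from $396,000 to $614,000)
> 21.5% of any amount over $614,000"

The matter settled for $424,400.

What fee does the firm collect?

First $111,000 at 44% = $48,840.00
Next $140,000 at 35% = $49,000.00
Next $145,000 at 29% = $42,050.00
Remaining $28,400 at 24.5% = $6,958.00
Fee: $48,840.00 + $49,000.00 + $42,050.00 + $6,958.00 = $146,848.00

$146,848.00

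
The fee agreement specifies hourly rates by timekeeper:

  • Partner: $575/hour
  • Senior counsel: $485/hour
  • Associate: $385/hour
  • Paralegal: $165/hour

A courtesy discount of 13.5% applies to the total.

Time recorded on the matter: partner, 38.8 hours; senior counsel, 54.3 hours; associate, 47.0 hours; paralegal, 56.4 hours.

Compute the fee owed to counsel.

$65,780.22

Partner: 38.8 × $575 = $22,310.00
Senior counsel: 54.3 × $485 = $26,335.50
Associate: 47.0 × $385 = $18,095.00
Paralegal: 56.4 × $165 = $9,306.00
Subtotal: $76,046.50
Less 13.5% discount: −$10,266.28
Total: $76,046.50 − $10,266.28 = $65,780.22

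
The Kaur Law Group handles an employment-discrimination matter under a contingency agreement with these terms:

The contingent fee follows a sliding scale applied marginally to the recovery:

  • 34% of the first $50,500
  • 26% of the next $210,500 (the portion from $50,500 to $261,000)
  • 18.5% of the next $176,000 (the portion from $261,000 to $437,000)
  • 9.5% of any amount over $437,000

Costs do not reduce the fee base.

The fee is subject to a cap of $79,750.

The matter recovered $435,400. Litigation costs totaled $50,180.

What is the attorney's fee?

$79,750.00

Fee base is the gross recovery, $435,400; costs are reimbursed separately.
First $50,500 at 34% = $17,170.00
Next $210,500 at 26% = $54,730.00
Remaining $174,400 at 18.5% = $32,264.00
Fee: $17,170.00 + $54,730.00 + $32,264.00 = $104,164.00
$104,164.00 exceeds the $79,750 cap, so the fee is capped at $79,750.00.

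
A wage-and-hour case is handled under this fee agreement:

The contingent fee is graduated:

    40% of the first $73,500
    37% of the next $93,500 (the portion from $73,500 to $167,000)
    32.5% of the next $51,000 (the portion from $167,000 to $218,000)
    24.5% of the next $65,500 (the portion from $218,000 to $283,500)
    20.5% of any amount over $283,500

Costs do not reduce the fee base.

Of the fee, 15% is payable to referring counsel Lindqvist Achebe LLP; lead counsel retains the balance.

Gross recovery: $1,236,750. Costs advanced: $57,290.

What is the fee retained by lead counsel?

$248,228.69

Fee base is the gross recovery, $1,236,750; costs are reimbursed separately.
First $73,500 at 40% = $29,400.00
Next $93,500 at 37% = $34,595.00
Next $51,000 at 32.5% = $16,575.00
Next $65,500 at 24.5% = $16,047.50
Remaining $953,250 at 20.5% = $195,416.25
Fee: $29,400.00 + $34,595.00 + $16,575.00 + $16,047.50 + $195,416.25 = $292,033.75
Referral share: 15% of $292,033.75 = $43,805.06; lead counsel retains $292,033.75 − $43,805.06 = $248,228.69.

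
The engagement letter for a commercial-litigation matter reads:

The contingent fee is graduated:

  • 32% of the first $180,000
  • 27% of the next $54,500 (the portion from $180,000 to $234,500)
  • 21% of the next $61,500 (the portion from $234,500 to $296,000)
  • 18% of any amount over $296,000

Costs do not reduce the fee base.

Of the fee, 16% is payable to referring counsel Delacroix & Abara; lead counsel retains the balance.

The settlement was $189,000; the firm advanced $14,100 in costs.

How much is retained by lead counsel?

$50,425.20

Fee base is the gross recovery, $189,000; costs are reimbursed separately.
First $180,000 at 32% = $57,600.00
Remaining $9,000 at 27% = $2,430.00
Fee: $57,600.00 + $2,430.00 = $60,030.00
Referral share: 16% of $60,030.00 = $9,604.80; lead counsel retains $60,030.00 − $9,604.80 = $50,425.20.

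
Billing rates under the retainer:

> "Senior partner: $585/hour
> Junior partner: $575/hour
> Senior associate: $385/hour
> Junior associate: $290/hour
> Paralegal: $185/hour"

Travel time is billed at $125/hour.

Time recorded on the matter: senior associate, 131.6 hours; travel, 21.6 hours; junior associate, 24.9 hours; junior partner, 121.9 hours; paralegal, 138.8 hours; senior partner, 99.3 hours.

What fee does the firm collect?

Senior partner: 99.3 × $585 = $58,090.50
Junior partner: 121.9 × $575 = $70,092.50
Senior associate: 131.6 × $385 = $50,666.00
Junior associate: 24.9 × $290 = $7,221.00
Paralegal: 138.8 × $185 = $25,678.00
Subtotal: $58,090.50 + $70,092.50 + $50,666.00 + $7,221.00 + $25,678.00 = $211,748.00
Travel: 21.6 × $125 = $2,700.00
Total: $211,748.00 + $2,700.00 = $214,448.00

$214,448.00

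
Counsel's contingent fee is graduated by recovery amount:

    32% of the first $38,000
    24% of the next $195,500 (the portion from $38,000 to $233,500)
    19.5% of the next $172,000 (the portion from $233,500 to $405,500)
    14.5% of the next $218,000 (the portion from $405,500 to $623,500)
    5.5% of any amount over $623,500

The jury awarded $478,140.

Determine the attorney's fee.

$103,152.80

First $38,000 at 32% = $12,160.00
Next $195,500 at 24% = $46,920.00
Next $172,000 at 19.5% = $33,540.00
Remaining $72,640 at 14.5% = $10,532.80
Fee: $12,160.00 + $46,920.00 + $33,540.00 + $10,532.80 = $103,152.80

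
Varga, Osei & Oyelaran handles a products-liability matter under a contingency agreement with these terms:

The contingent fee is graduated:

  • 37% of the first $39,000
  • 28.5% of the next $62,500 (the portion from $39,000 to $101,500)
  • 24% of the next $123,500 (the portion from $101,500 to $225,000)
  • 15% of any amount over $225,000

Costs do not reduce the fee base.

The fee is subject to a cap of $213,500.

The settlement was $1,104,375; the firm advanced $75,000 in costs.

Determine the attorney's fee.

Fee base is the gross recovery, $1,104,375; costs are reimbursed separately.
First $39,000 at 37% = $14,430.00
Next $62,500 at 28.5% = $17,812.50
Next $123,500 at 24% = $29,640.00
Remaining $879,375 at 15% = $131,906.25
Fee: $14,430.00 + $17,812.50 + $29,640.00 + $131,906.25 = $193,788.75
$193,788.75 is under the $213,500 cap.

$193,788.75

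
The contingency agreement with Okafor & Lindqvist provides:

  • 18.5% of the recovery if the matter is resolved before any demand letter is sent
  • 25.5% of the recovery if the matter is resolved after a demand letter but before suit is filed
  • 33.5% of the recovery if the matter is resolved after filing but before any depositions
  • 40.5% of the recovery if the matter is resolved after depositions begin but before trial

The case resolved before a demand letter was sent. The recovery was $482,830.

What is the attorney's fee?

The matter resolved before a demand letter was sent, so the 18.5% rate applies.
$482,830 × 18.5% = $89,323.55

$89,323.55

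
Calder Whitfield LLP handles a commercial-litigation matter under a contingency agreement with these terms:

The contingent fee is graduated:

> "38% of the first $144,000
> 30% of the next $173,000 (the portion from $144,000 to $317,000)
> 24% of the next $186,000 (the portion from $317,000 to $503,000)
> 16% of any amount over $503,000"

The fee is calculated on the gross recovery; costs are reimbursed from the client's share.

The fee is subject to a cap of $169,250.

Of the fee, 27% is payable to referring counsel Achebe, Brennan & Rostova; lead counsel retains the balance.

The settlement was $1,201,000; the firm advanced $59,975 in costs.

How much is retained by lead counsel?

$123,552.50

Fee base is the gross recovery, $1,201,000; costs are reimbursed separately.
First $144,000 at 38% = $54,720.00
Next $173,000 at 30% = $51,900.00
Next $186,000 at 24% = $44,640.00
Remaining $698,000 at 16% = $111,680.00
Fee: $54,720.00 + $51,900.00 + $44,640.00 + $111,680.00 = $262,940.00
$262,940.00 exceeds the $169,250 cap, so the fee is capped at $169,250.00.
Referral share: 27% of $169,250.00 = $45,697.50; lead counsel retains $169,250.00 − $45,697.50 = $123,552.50.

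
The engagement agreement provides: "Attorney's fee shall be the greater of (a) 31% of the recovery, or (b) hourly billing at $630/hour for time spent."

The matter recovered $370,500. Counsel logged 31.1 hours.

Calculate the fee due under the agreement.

(a) 31% of $370,500 = $114,855.00
(b) 31.1 × $630 = $19,593.00
The greater is (a): $114,855.00.

$114,855.00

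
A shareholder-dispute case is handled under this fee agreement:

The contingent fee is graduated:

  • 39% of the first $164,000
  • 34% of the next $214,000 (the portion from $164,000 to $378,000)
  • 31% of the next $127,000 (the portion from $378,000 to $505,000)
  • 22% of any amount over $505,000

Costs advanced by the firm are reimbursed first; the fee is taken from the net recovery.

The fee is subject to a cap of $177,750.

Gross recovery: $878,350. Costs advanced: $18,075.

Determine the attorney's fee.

$177,750.00

Fee base (net of costs): $878,350 − $18,075 = $860,275
First $164,000 at 39% = $63,960.00
Next $214,000 at 34% = $72,760.00
Next $127,000 at 31% = $39,370.00
Remaining $355,275 at 22% = $78,160.50
Fee: $63,960.00 + $72,760.00 + $39,370.00 + $78,160.50 = $254,250.50
$254,250.50 exceeds the $177,750 cap, so the fee is capped at $177,750.00.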